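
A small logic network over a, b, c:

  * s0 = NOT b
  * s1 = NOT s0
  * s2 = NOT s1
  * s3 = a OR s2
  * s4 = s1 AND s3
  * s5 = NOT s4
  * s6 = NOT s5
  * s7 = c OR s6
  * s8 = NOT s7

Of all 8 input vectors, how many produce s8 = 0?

5

s8 = NOT s7 must be 0, so s7 = 1.
Enumerating the 8 input combinations, 5 give s8 = 0 and 3 give s8 = 1.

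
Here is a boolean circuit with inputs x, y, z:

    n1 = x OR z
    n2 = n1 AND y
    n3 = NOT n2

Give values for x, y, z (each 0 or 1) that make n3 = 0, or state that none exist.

n3 = NOT n2 must be 0, so n2 = 1.
n2 = n1 AND y must be 1, so both n1 = 1 and y = 1.
Check with x=0 y=1 z=1:
n1 = x OR z = 0 OR 1 = 1
n2 = n1 AND y = 1 AND 1 = 1
n3 = NOT n2 = NOT 1 = 0
So n3 = 0 as required.

x=0 y=1 z=1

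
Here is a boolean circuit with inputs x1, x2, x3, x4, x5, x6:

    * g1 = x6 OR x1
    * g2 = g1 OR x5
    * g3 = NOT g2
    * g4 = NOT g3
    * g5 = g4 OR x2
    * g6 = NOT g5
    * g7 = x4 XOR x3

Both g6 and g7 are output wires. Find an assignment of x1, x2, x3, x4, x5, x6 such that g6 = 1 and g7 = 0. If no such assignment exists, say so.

Check with x1=0, x2=0, x3=0, x4=0, x5=0, x6=0:
g1 = x6 OR x1 = 0 OR 0 = 0
g2 = g1 OR x5 = 0 OR 0 = 0
g3 = NOT g2 = NOT 0 = 1
g4 = NOT g3 = NOT 1 = 0
g5 = g4 OR x2 = 0 OR 0 = 0
g6 = NOT g5 = NOT 0 = 1
g7 = x4 XOR x3 = 0 XOR 0 = 0
So g6 = 1 and g7 = 0.

x1=0, x2=0, x3=0, x4=0, x5=0, x6=0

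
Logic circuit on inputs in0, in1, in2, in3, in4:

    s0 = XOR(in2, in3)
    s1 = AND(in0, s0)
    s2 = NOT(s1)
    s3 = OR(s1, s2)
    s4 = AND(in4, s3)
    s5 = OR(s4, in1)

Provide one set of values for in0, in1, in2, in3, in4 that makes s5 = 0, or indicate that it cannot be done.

in0=1, in1=0, in2=1, in3=0, in4=0

Check with in0=1, in1=0, in2=1, in3=0, in4=0:
s0 = XOR(in2, in3) = XOR(1, 0) = 1
s1 = AND(in0, s0) = AND(1, 1) = 1
s2 = NOT(s1) = NOT 1 = 0
s3 = OR(s1, s2) = OR(1, 0) = 1
s4 = AND(in4, s3) = AND(0, 1) = 0
s5 = OR(s4, in1) = OR(0, 0) = 0
So s5 = 0 as required.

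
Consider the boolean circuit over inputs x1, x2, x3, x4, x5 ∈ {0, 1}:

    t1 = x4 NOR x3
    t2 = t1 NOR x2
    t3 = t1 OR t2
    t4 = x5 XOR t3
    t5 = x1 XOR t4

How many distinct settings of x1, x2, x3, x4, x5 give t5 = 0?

t5 = x1 XOR t4 must be 0, so x1 and t4 are equal.
Enumerating the 32 input combinations, 16 give t5 = 0 and 16 give t5 = 1.

16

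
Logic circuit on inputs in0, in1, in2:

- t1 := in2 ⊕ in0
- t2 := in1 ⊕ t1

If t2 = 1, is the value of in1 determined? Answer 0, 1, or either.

Both values of in1 occur among assignments with t2 = 1:
  in1=0: in0=0, in1=0, in2=1
  in1=1: in0=0, in1=1, in2=0

either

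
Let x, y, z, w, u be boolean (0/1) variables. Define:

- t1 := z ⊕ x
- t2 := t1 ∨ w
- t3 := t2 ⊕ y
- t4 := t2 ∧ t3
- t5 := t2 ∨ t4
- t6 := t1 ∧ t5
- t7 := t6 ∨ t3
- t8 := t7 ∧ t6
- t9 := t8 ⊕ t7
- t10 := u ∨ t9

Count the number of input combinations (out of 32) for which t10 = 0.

12

t10 = u ∨ t9 must be 0, so both u = 0 and t9 = 0.
t9 = t8 ⊕ t7 must be 0, so t8 and t7 are equal.
Enumerating the 32 input combinations, 12 give t10 = 0 and 20 give t10 = 1.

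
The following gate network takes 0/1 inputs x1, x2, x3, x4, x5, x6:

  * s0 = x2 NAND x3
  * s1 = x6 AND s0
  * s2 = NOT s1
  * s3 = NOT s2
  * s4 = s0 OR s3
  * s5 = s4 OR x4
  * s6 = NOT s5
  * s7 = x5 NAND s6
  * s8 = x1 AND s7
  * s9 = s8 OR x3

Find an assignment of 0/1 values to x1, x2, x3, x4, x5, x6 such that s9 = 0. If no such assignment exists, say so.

x1=0 x2=1 x3=0 x4=1 x5=1 x6=0

Check with x1=0 x2=1 x3=0 x4=1 x5=1 x6=0:
s0 = x2 NAND x3 = 1 NAND 0 = 1
s1 = x6 AND s0 = 0 AND 1 = 0
s2 = NOT s1 = NOT 0 = 1
s3 = NOT s2 = NOT 1 = 0
s4 = s0 OR s3 = 1 OR 0 = 1
s5 = s4 OR x4 = 1 OR 1 = 1
s6 = NOT s5 = NOT 1 = 0
s7 = x5 NAND s6 = 1 NAND 0 = 1
s8 = x1 AND s7 = 0 AND 1 = 0
s9 = s8 OR x3 = 0 OR 0 = 0
So s9 = 0 as required.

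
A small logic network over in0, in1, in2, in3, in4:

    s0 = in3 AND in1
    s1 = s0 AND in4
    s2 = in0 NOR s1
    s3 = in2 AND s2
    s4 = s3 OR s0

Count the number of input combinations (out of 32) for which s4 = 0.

s4 = s3 OR s0 must be 0, so both s3 = 0 and s0 = 0.
Enumerating the 32 input combinations, 18 give s4 = 0 and 14 give s4 = 1.

18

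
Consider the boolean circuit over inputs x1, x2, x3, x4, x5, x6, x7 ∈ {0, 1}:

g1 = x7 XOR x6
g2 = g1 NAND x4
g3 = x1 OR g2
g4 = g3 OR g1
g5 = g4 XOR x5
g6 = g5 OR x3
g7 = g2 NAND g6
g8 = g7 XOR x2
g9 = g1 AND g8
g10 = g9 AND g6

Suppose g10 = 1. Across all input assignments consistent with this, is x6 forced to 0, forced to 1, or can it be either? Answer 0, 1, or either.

either

Both values of x6 occur among assignments with g10 = 1:
  x6=0: x1=0, x2=0, x3=0, x4=1, x5=0, x6=0, x7=1
  x6=1: x1=0, x2=0, x3=0, x4=1, x5=0, x6=1, x7=0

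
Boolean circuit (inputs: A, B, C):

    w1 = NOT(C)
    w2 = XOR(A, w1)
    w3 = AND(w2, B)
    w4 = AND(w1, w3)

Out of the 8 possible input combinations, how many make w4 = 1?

w4 = AND(w1, w3) must be 1, so both w1 = 1 and w3 = 1.
Satisfying assignments:
  A=0, B=1, C=0

1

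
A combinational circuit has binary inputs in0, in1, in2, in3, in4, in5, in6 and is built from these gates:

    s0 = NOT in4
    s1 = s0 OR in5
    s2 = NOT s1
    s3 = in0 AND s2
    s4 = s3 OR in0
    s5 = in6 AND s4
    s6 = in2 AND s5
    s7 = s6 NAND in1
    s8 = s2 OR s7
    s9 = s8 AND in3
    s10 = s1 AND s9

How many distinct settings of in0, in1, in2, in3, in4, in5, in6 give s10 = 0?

s10 = s1 AND s9 must be 0, so at least one of s1, s9 is 0.
Enumerating the 128 input combinations, 83 give s10 = 0 and 45 give s10 = 1.

83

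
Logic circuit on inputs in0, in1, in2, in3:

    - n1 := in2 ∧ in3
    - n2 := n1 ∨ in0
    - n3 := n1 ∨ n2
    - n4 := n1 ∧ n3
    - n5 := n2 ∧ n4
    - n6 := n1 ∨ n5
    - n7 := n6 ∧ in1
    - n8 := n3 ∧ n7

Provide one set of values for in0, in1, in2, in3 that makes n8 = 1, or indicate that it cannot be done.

n8 = n3 ∧ n7 must be 1, so both n3 = 1 and n7 = 1.
n3 = n1 ∨ n2 must be 1, so at least one of n1, n2 is 1.
Check with in0=0, in1=1, in2=1, in3=1:
n1 = in2 ∧ in3 = 1 ∧ 1 = 1
n2 = n1 ∨ in0 = 1 ∨ 0 = 1
n3 = n1 ∨ n2 = 1 ∨ 1 = 1
n4 = n1 ∧ n3 = 1 ∧ 1 = 1
n5 = n2 ∧ n4 = 1 ∧ 1 = 1
n6 = n1 ∨ n5 = 1 ∨ 1 = 1
n7 = n6 ∧ in1 = 1 ∧ 1 = 1
n8 = n3 ∧ n7 = 1 ∧ 1 = 1
So n8 = 1 as required.

in0=0, in1=1, in2=1, in3=1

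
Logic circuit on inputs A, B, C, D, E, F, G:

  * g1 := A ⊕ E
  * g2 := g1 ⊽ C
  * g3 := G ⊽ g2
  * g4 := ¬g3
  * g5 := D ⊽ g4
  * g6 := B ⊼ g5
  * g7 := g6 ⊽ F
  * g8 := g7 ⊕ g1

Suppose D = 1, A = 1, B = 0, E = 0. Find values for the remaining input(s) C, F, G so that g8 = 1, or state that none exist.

Check with D = 1, A = 1, B = 0, E = 0 and C=0, F=0, G=1:
g1 = A ⊕ E = 1 ⊕ 0 = 1
g2 = g1 ⊽ C = 1 ⊽ 0 = 0
g3 = G ⊽ g2 = 1 ⊽ 0 = 0
g4 = ¬g3 = ¬0 = 1
g5 = D ⊽ g4 = 1 ⊽ 1 = 0
g6 = B ⊼ g5 = 0 ⊼ 0 = 1
g7 = g6 ⊽ F = 1 ⊽ 0 = 0
g8 = g7 ⊕ g1 = 0 ⊕ 1 = 1
So g8 = 1.

C=0, F=0, G=1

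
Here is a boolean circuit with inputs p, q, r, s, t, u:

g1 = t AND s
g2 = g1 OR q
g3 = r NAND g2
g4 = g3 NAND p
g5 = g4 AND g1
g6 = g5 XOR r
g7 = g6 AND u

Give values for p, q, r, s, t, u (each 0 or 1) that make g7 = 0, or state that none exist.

p=1, q=0, r=0, s=1, t=0, u=1

g7 = g6 AND u must be 0, so at least one of g6, u is 0.
Check with p=1, q=0, r=0, s=1, t=0, u=1:
g1 = t AND s = 0 AND 1 = 0
g2 = g1 OR q = 0 OR 0 = 0
g3 = r NAND g2 = 0 NAND 0 = 1
g4 = g3 NAND p = 1 NAND 1 = 0
g5 = g4 AND g1 = 0 AND 0 = 0
g6 = g5 XOR r = 0 XOR 0 = 0
g7 = g6 AND u = 0 AND 1 = 0
So g7 = 0 as required.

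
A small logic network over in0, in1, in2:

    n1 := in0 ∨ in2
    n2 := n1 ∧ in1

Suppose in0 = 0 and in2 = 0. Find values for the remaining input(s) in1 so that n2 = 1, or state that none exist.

With in0 = 0 and in2 = 0 fixed, none of the 2 settings of in1 give n2 = 1.
For example, with in1=1:
n1 = in0 ∨ in2 = 0 ∨ 0 = 0
n2 = n1 ∧ in1 = 0 ∧ 1 = 0
giving n2 = 0 ≠ 1.

no solution exists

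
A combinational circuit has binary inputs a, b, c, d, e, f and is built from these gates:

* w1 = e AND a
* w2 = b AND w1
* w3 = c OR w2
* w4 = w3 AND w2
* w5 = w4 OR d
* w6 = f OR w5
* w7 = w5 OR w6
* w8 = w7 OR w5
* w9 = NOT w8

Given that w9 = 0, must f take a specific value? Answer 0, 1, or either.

either

Both values of f occur among assignments with w9 = 0:
  f=0: a=0, b=0, c=0, d=1, e=0, f=0
  f=1: a=0, b=0, c=0, d=0, e=0, f=1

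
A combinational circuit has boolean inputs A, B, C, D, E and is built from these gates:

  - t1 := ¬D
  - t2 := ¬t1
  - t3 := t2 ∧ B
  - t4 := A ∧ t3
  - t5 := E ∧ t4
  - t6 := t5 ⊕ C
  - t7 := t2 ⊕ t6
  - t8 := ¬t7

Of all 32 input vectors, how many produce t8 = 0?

t8 = ¬t7 must be 0, so t7 = 1.
t7 = t2 ⊕ t6 must be 1, so t2 and t6 differ.
Enumerating the 32 input combinations, 16 give t8 = 0 and 16 give t8 = 1.

16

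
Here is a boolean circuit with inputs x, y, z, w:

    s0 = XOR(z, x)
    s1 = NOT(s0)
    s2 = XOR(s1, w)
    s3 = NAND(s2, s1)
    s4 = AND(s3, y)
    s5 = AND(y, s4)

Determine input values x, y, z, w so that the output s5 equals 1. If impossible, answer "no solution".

x=1, y=1, z=1, w=1

Check with x=1, y=1, z=1, w=1:
s0 = XOR(z, x) = XOR(1, 1) = 0
s1 = NOT(s0) = NOT 0 = 1
s2 = XOR(s1, w) = XOR(1, 1) = 0
s3 = NAND(s2, s1) = NAND(0, 1) = 1
s4 = AND(s3, y) = AND(1, 1) = 1
s5 = AND(y, s4) = AND(1, 1) = 1
So s5 = 1 as required.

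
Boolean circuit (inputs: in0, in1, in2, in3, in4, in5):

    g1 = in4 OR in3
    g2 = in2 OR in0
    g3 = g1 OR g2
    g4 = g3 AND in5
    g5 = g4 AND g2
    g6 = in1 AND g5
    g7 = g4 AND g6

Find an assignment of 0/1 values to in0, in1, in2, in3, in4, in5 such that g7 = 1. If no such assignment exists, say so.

Check with in0=1 in1=1 in2=1 in3=1 in4=0 in5=1:
g1 = in4 OR in3 = 0 OR 1 = 1
g2 = in2 OR in0 = 1 OR 1 = 1
g3 = g1 OR g2 = 1 OR 1 = 1
g4 = g3 AND in5 = 1 AND 1 = 1
g5 = g4 AND g2 = 1 AND 1 = 1
g6 = in1 AND g5 = 1 AND 1 = 1
g7 = g4 AND g6 = 1 AND 1 = 1
So g7 = 1 as required.

in0=1 in1=1 in2=1 in3=1 in4=0 in5=1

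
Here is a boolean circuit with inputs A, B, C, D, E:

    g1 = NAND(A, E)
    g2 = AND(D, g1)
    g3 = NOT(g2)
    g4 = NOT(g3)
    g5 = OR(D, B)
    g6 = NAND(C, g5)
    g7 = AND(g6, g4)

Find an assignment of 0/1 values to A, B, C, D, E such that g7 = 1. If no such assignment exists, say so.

A=1, B=1, C=0, D=1, E=0

g7 = AND(g6, g4) must be 1, so both g6 = 1 and g4 = 1.
g6 = NAND(C, g5) must be 1, so at least one of C, g5 is 0.
g4 = NOT(g3) must be 1, so g3 = 0.
Check with A=1, B=1, C=0, D=1, E=0:
g1 = NAND(A, E) = NAND(1, 0) = 1
g2 = AND(D, g1) = AND(1, 1) = 1
g3 = NOT(g2) = NOT 1 = 0
g4 = NOT(g3) = NOT 0 = 1
g5 = OR(D, B) = OR(1, 1) = 1
g6 = NAND(C, g5) = NAND(0, 1) = 1
g7 = AND(g6, g4) = AND(1, 1) = 1
So g7 = 1 as required.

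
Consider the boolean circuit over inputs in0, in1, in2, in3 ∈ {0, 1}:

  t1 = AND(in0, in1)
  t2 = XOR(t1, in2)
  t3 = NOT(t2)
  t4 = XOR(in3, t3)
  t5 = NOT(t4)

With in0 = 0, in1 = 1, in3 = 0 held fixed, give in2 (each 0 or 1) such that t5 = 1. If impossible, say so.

t5 = NOT(t4) must be 1, so t4 = 0.
Check with in0 = 0, in1 = 1, in3 = 0 and in2=1:
t1 = AND(in0, in1) = AND(0, 1) = 0
t2 = XOR(t1, in2) = XOR(0, 1) = 1
t3 = NOT(t2) = NOT 1 = 0
t4 = XOR(in3, t3) = XOR(0, 0) = 0
t5 = NOT(t4) = NOT 0 = 1
So t5 = 1.

in2=1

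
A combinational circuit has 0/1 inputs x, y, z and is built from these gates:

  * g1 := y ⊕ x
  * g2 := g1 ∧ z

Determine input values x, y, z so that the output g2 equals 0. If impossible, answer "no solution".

g2 = g1 ∧ z must be 0, so at least one of g1, z is 0.
Check with x=1, y=1, z=0:
g1 = y ⊕ x = 1 ⊕ 1 = 0
g2 = g1 ∧ z = 0 ∧ 0 = 0
So g2 = 0 as required.

x=1, y=1, z=0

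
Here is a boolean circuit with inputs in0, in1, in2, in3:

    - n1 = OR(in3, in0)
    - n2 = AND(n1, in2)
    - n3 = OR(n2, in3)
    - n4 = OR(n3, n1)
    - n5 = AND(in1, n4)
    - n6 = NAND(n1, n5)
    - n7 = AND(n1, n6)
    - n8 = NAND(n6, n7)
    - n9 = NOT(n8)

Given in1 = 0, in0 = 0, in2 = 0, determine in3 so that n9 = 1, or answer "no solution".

n9 = NOT(n8) must be 1, so n8 = 0.
n8 = NAND(n6, n7) must be 0, so both n6 = 1 and n7 = 1.
Check with in1 = 0, in0 = 0, in2 = 0 and in3=1:
n1 = OR(in3, in0) = OR(1, 0) = 1
n2 = AND(n1, in2) = AND(1, 0) = 0
n3 = OR(n2, in3) = OR(0, 1) = 1
n4 = OR(n3, n1) = OR(1, 1) = 1
n5 = AND(in1, n4) = AND(0, 1) = 0
n6 = NAND(n1, n5) = NAND(1, 0) = 1
n7 = AND(n1, n6) = AND(1, 1) = 1
n8 = NAND(n6, n7) = NAND(1, 1) = 0
n9 = NOT(n8) = NOT 0 = 1
So n9 = 1.

in3=1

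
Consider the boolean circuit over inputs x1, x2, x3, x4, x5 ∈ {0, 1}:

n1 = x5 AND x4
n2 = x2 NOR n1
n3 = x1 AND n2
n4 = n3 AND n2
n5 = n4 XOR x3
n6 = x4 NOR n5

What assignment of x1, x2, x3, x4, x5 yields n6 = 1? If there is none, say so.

Check with x1=1 x2=0 x3=1 x4=0 x5=0:
n1 = x5 AND x4 = 0 AND 0 = 0
n2 = x2 NOR n1 = 0 NOR 0 = 1
n3 = x1 AND n2 = 1 AND 1 = 1
n4 = n3 AND n2 = 1 AND 1 = 1
n5 = n4 XOR x3 = 1 XOR 1 = 0
n6 = x4 NOR n5 = 0 NOR 0 = 1
So n6 = 1 as required.

x1=1 x2=0 x3=1 x4=0 x5=0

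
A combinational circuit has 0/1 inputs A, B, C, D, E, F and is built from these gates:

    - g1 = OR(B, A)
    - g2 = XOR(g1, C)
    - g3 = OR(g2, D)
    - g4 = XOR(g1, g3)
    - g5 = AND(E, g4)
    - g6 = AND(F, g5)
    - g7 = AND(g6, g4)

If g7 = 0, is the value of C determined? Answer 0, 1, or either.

either

Both values of C occur among assignments with g7 = 0:
  C=0: A=0, B=0, C=0, D=0, E=0, F=0
  C=1: A=0, B=0, C=1, D=0, E=0, F=0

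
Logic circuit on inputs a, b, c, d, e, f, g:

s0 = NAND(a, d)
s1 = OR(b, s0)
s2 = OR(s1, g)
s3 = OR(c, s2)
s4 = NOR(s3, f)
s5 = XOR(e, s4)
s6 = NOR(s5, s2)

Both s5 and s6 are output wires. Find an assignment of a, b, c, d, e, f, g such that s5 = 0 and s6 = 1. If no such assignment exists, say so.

Check with a=1 b=0 c=0 d=1 e=1 f=0 g=0:
s0 = NAND(a, d) = NAND(1, 1) = 0
s1 = OR(b, s0) = OR(0, 0) = 0
s2 = OR(s1, g) = OR(0, 0) = 0
s3 = OR(c, s2) = OR(0, 0) = 0
s4 = NOR(s3, f) = NOR(0, 0) = 1
s5 = XOR(e, s4) = XOR(1, 1) = 0
s6 = NOR(s5, s2) = NOR(0, 0) = 1
So s5 = 0 and s6 = 1.

a=1 b=0 c=0 d=1 e=1 f=0 g=0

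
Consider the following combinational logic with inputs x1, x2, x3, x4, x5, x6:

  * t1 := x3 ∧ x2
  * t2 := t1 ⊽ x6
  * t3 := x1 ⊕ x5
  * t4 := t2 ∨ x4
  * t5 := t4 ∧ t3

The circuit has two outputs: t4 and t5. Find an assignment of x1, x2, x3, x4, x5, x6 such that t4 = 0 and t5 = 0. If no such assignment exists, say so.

x1=0, x2=1, x3=1, x4=0, x5=0, x6=0

Check with x1=0, x2=1, x3=1, x4=0, x5=0, x6=0:
t1 = x3 ∧ x2 = 1 ∧ 1 = 1
t2 = t1 ⊽ x6 = 1 ⊽ 0 = 0
t3 = x1 ⊕ x5 = 0 ⊕ 0 = 0
t4 = t2 ∨ x4 = 0 ∨ 0 = 0
t5 = t4 ∧ t3 = 0 ∧ 0 = 0
So t4 = 0 and t5 = 0.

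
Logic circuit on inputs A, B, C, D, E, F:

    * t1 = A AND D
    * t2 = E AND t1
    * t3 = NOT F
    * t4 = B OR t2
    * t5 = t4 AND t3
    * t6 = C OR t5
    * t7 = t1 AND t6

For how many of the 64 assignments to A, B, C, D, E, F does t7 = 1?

t7 = t1 AND t6 must be 1, so both t1 = 1 and t6 = 1.
Enumerating the 64 input combinations, 11 give t7 = 1 and 53 give t7 = 0.

11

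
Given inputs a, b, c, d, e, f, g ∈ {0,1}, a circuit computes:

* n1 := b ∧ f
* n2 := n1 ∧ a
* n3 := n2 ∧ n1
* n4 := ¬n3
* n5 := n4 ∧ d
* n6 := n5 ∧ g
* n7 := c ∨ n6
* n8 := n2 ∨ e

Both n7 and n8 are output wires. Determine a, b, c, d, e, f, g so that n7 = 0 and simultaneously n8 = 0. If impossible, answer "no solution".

a=0, b=1, c=0, d=0, e=0, f=1, g=1

Check with a=0, b=1, c=0, d=0, e=0, f=1, g=1:
n1 = b ∧ f = 1 ∧ 1 = 1
n2 = n1 ∧ a = 1 ∧ 0 = 0
n3 = n2 ∧ n1 = 0 ∧ 1 = 0
n4 = ¬n3 = ¬0 = 1
n5 = n4 ∧ d = 1 ∧ 0 = 0
n6 = n5 ∧ g = 0 ∧ 1 = 0
n7 = c ∨ n6 = 0 ∨ 0 = 0
n8 = n2 ∨ e = 0 ∨ 0 = 0
So n7 = 0 and n8 = 0.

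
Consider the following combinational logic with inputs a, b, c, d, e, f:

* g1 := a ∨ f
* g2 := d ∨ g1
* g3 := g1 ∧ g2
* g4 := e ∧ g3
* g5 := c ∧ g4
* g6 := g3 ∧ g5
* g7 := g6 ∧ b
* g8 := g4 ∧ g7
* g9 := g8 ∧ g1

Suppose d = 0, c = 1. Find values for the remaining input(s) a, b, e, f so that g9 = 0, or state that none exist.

a=0 b=1 e=1 f=0

g9 = g8 ∧ g1 must be 0, so at least one of g8, g1 is 0.
Check with d = 0, c = 1 and a=0, b=1, e=1, f=0:
g1 = a ∨ f = 0 ∨ 0 = 0
g2 = d ∨ g1 = 0 ∨ 0 = 0
g3 = g1 ∧ g2 = 0 ∧ 0 = 0
g4 = e ∧ g3 = 1 ∧ 0 = 0
g5 = c ∧ g4 = 1 ∧ 0 = 0
g6 = g3 ∧ g5 = 0 ∧ 0 = 0
g7 = g6 ∧ b = 0 ∧ 1 = 0
g8 = g4 ∧ g7 = 0 ∧ 0 = 0
g9 = g8 ∧ g1 = 0 ∧ 0 = 0
So g9 = 0.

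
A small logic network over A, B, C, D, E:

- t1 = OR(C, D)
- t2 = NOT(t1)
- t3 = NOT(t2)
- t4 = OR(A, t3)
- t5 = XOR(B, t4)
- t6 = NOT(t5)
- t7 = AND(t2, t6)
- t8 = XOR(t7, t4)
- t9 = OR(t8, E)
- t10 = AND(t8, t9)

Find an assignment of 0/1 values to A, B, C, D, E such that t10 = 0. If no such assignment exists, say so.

A=0, B=1, C=0, D=0, E=1

Check with A=0, B=1, C=0, D=0, E=1:
t1 = OR(C, D) = OR(0, 0) = 0
t2 = NOT(t1) = NOT 0 = 1
t3 = NOT(t2) = NOT 1 = 0
t4 = OR(A, t3) = OR(0, 0) = 0
t5 = XOR(B, t4) = XOR(1, 0) = 1
t6 = NOT(t5) = NOT 1 = 0
t7 = AND(t2, t6) = AND(1, 0) = 0
t8 = XOR(t7, t4) = XOR(0, 0) = 0
t9 = OR(t8, E) = OR(0, 1) = 1
t10 = AND(t8, t9) = AND(0, 1) = 0
So t10 = 0 as required.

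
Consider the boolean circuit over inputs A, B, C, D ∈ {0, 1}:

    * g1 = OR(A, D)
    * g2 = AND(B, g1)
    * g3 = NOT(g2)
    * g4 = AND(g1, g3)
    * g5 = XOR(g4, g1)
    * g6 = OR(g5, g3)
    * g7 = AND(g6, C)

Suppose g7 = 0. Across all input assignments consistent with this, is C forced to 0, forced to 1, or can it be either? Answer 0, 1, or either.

0

g7 = AND(g6, C) must be 0, so at least one of g6, C is 0.
Every assignment with g7 = 0 has C = 0; there are 8 such assignment(s).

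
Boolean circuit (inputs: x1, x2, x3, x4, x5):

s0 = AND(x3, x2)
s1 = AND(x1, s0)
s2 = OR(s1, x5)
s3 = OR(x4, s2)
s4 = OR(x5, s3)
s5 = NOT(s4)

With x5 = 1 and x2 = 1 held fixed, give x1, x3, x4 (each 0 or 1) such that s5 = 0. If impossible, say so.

s5 = NOT(s4) must be 0, so s4 = 1.
s4 = OR(x5, s3) must be 1, so at least one of x5, s3 is 1.
Check with x5 = 1 and x2 = 1 and x1=1, x3=0, x4=1:
s0 = AND(x3, x2) = AND(0, 1) = 0
s1 = AND(x1, s0) = AND(1, 0) = 0
s2 = OR(s1, x5) = OR(0, 1) = 1
s3 = OR(x4, s2) = OR(1, 1) = 1
s4 = OR(x5, s3) = OR(1, 1) = 1
s5 = NOT(s4) = NOT 1 = 0
So s5 = 0.

x1=1, x3=0, x4=1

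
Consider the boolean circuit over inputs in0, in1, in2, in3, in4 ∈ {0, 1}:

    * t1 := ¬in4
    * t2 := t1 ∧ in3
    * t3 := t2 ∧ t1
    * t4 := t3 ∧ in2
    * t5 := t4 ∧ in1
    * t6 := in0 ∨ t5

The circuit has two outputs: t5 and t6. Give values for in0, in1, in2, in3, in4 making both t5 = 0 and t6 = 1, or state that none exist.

Check with in0=1 in1=0 in2=1 in3=1 in4=0:
t1 = ¬in4 = ¬0 = 1
t2 = t1 ∧ in3 = 1 ∧ 1 = 1
t3 = t2 ∧ t1 = 1 ∧ 1 = 1
t4 = t3 ∧ in2 = 1 ∧ 1 = 1
t5 = t4 ∧ in1 = 1 ∧ 0 = 0
t6 = in0 ∨ t5 = 1 ∨ 0 = 1
So t5 = 0 and t6 = 1.

in0=1 in1=0 in2=1 in3=1 in4=0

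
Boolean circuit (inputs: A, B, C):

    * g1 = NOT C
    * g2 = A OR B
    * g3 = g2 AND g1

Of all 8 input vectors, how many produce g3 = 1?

g3 = g2 AND g1 must be 1, so both g2 = 1 and g1 = 1.
g2 = A OR B must be 1, so at least one of A, B is 1.
g1 = NOT C must be 1, so C = 0.
Satisfying assignments:
  A=0, B=1, C=0
  A=1, B=0, C=0
  A=1, B=1, C=0

3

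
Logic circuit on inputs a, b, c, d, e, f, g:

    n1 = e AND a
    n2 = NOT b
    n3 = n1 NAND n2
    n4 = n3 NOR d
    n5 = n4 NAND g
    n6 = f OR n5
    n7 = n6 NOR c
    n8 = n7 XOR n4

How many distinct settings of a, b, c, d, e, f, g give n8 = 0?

n8 = n7 XOR n4 must be 0, so n7 and n4 are equal.
Enumerating the 128 input combinations, 121 give n8 = 0 and 7 give n8 = 1.

121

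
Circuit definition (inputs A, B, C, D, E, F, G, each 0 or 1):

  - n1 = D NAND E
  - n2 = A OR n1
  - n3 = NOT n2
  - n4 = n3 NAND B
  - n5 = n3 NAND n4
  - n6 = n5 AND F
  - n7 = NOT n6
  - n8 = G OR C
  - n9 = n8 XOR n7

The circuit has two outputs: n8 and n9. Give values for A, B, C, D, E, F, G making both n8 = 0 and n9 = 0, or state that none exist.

A=0, B=0, C=0, D=1, E=0, F=1, G=0

Check with A=0, B=0, C=0, D=1, E=0, F=1, G=0:
n1 = D NAND E = 1 NAND 0 = 1
n2 = A OR n1 = 0 OR 1 = 1
n3 = NOT n2 = NOT 1 = 0
n4 = n3 NAND B = 0 NAND 0 = 1
n5 = n3 NAND n4 = 0 NAND 1 = 1
n6 = n5 AND F = 1 AND 1 = 1
n7 = NOT n6 = NOT 1 = 0
n8 = G OR C = 0 OR 0 = 0
n9 = n8 XOR n7 = 0 XOR 0 = 0
So n8 = 0 and n9 = 0.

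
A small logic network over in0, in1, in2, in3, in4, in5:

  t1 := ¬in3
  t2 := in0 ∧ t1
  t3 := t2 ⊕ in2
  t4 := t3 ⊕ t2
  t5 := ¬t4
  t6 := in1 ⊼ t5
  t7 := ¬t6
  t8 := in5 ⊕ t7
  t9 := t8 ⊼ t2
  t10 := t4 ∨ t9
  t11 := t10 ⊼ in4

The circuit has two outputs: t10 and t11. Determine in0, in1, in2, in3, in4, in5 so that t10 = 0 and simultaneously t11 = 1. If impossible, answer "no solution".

in0=1, in1=0, in2=0, in3=0, in4=1, in5=1

Check with in0=1, in1=0, in2=0, in3=0, in4=1, in5=1:
t1 = ¬in3 = ¬0 = 1
t2 = in0 ∧ t1 = 1 ∧ 1 = 1
t3 = t2 ⊕ in2 = 1 ⊕ 0 = 1
t4 = t3 ⊕ t2 = 1 ⊕ 1 = 0
t5 = ¬t4 = ¬0 = 1
t6 = in1 ⊼ t5 = 0 ⊼ 1 = 1
t7 = ¬t6 = ¬1 = 0
t8 = in5 ⊕ t7 = 1 ⊕ 0 = 1
t9 = t8 ⊼ t2 = 1 ⊼ 1 = 0
t10 = t4 ∨ t9 = 0 ∨ 0 = 0
t11 = t10 ⊼ in4 = 0 ⊼ 1 = 1
So t10 = 0 and t11 = 1.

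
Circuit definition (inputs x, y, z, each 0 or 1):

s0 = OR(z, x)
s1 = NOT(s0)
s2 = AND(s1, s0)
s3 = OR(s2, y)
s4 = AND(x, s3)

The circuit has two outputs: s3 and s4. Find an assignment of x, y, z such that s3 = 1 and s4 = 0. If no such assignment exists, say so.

Check with x=0 y=1 z=1:
s0 = OR(z, x) = OR(1, 0) = 1
s1 = NOT(s0) = NOT 1 = 0
s2 = AND(s1, s0) = AND(0, 1) = 0
s3 = OR(s2, y) = OR(0, 1) = 1
s4 = AND(x, s3) = AND(0, 1) = 0
So s3 = 1 and s4 = 0.

x=0 y=1 z=1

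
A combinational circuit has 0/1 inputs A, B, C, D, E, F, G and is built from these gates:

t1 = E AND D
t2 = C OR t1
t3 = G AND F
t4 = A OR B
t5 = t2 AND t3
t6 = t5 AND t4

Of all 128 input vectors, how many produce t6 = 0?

113

t6 = t5 AND t4 must be 0, so at least one of t5, t4 is 0.
Enumerating the 128 input combinations, 113 give t6 = 0 and 15 give t6 = 1.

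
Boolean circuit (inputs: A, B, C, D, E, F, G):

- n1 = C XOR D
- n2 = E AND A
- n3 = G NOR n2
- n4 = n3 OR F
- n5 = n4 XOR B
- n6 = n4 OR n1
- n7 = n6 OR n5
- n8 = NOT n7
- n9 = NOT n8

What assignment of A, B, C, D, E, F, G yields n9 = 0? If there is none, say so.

A=0, B=0, C=1, D=1, E=1, F=0, G=1

n9 = NOT n8 must be 0, so n8 = 1.
n8 = NOT n7 must be 1, so n7 = 0.
Check with A=0, B=0, C=1, D=1, E=1, F=0, G=1:
n1 = C XOR D = 1 XOR 1 = 0
n2 = E AND A = 1 AND 0 = 0
n3 = G NOR n2 = 1 NOR 0 = 0
n4 = n3 OR F = 0 OR 0 = 0
n5 = n4 XOR B = 0 XOR 0 = 0
n6 = n4 OR n1 = 0 OR 0 = 0
n7 = n6 OR n5 = 0 OR 0 = 0
n8 = NOT n7 = NOT 0 = 1
n9 = NOT n8 = NOT 1 = 0
So n9 = 0 as required.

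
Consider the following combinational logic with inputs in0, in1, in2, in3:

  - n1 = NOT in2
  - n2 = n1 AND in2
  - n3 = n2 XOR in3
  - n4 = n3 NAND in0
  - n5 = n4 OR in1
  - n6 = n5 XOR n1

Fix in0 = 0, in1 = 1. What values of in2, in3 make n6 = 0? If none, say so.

n6 = n5 XOR n1 must be 0, so n5 and n1 are equal.
Check with in0 = 0, in1 = 1 and in2=0, in3=0:
n1 = NOT in2 = NOT 0 = 1
n2 = n1 AND in2 = 1 AND 0 = 0
n3 = n2 XOR in3 = 0 XOR 0 = 0
n4 = n3 NAND in0 = 0 NAND 0 = 1
n5 = n4 OR in1 = 1 OR 1 = 1
n6 = n5 XOR n1 = 1 XOR 1 = 0
So n6 = 0.

in2=0 in3=0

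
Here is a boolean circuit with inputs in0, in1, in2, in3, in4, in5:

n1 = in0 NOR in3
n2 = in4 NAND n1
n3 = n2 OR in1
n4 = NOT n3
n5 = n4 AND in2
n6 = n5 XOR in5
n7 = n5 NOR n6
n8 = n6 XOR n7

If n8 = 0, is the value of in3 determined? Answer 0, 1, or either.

0

n8 = n6 XOR n7 must be 0, so n6 and n7 are equal.
Every assignment with n8 = 0 has in3 = 0; there are 1 such assignment(s).
  in0=0, in1=0, in2=1, in3=0, in4=1, in5=1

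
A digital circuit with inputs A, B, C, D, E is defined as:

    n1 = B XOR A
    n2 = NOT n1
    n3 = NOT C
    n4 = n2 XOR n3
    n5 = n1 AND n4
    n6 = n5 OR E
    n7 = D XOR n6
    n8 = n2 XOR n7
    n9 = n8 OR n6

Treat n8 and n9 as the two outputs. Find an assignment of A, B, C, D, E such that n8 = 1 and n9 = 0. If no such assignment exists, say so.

Across all 32 input combinations, none give both n8 = 1 and n9 = 0.

no solution exists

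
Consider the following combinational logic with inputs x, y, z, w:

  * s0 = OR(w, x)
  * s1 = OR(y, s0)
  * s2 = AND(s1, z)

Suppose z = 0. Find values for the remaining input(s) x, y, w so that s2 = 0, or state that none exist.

s2 = AND(s1, z) must be 0, so at least one of s1, z is 0.
Check with z = 0 and x=0, y=0, w=1:
s0 = OR(w, x) = OR(1, 0) = 1
s1 = OR(y, s0) = OR(0, 1) = 1
s2 = AND(s1, z) = AND(1, 0) = 0
So s2 = 0.

x=0 y=0 w=1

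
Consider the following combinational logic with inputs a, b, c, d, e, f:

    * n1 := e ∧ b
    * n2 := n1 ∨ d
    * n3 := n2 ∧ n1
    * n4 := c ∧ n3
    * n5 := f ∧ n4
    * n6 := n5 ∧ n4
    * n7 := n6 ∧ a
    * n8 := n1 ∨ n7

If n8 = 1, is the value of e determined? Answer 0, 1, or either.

1

n8 = n1 ∨ n7 must be 1, so at least one of n1, n7 is 1.
Every assignment with n8 = 1 has e = 1; there are 16 such assignment(s).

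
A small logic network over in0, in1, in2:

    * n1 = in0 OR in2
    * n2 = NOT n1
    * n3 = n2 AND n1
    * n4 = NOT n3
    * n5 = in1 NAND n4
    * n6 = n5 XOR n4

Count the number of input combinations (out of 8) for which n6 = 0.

n6 = n5 XOR n4 must be 0, so n5 and n4 are equal.
Enumerating the 8 input combinations, 4 give n6 = 0 and 4 give n6 = 1.

4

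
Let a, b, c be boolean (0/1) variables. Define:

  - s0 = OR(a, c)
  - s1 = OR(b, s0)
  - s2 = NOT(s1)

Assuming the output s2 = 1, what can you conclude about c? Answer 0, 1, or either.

s2 = NOT(s1) must be 1, so s1 = 0.
Every assignment with s2 = 1 has c = 0; there are 1 such assignment(s).
  a=0, b=0, c=0

0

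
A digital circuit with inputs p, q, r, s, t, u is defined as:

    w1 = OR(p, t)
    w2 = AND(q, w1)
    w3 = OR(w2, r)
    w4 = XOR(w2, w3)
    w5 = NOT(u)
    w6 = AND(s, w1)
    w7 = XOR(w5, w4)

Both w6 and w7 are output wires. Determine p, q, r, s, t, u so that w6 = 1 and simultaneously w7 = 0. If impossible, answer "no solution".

p=0 q=1 r=0 s=1 t=1 u=1

Check with p=0 q=1 r=0 s=1 t=1 u=1:
w1 = OR(p, t) = OR(0, 1) = 1
w2 = AND(q, w1) = AND(1, 1) = 1
w3 = OR(w2, r) = OR(1, 0) = 1
w4 = XOR(w2, w3) = XOR(1, 1) = 0
w5 = NOT(u) = NOT 1 = 0
w6 = AND(s, w1) = AND(1, 1) = 1
w7 = XOR(w5, w4) = XOR(0, 0) = 0
So w6 = 1 and w7 = 0.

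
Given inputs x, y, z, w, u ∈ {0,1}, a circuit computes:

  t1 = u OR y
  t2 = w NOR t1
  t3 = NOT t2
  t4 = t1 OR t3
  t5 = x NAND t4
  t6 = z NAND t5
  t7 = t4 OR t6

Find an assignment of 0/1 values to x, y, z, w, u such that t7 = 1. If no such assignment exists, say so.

t7 = t4 OR t6 must be 1, so at least one of t4, t6 is 1.
Check with x=0, y=0, z=0, w=0, u=1:
t1 = u OR y = 1 OR 0 = 1
t2 = w NOR t1 = 0 NOR 1 = 0
t3 = NOT t2 = NOT 0 = 1
t4 = t1 OR t3 = 1 OR 1 = 1
t5 = x NAND t4 = 0 NAND 1 = 1
t6 = z NAND t5 = 0 NAND 1 = 1
t7 = t4 OR t6 = 1 OR 1 = 1
So t7 = 1 as required.

x=0, y=0, z=0, w=0, u=1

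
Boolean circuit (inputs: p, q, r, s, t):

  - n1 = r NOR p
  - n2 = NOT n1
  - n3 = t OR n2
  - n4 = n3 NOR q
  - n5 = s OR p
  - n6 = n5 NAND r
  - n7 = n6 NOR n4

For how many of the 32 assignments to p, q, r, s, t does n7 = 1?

12

n7 = n6 NOR n4 must be 1, so both n6 = 0 and n4 = 0.
Enumerating the 32 input combinations, 12 give n7 = 1 and 20 give n7 = 0.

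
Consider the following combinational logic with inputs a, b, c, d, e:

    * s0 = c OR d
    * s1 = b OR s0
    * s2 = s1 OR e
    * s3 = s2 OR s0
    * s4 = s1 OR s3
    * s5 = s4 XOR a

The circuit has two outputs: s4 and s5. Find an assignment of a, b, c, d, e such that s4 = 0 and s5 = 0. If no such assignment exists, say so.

Check with a=0, b=0, c=0, d=0, e=0:
s0 = c OR d = 0 OR 0 = 0
s1 = b OR s0 = 0 OR 0 = 0
s2 = s1 OR e = 0 OR 0 = 0
s3 = s2 OR s0 = 0 OR 0 = 0
s4 = s1 OR s3 = 0 OR 0 = 0
s5 = s4 XOR a = 0 XOR 0 = 0
So s4 = 0 and s5 = 0.

a=0, b=0, c=0, d=0, e=0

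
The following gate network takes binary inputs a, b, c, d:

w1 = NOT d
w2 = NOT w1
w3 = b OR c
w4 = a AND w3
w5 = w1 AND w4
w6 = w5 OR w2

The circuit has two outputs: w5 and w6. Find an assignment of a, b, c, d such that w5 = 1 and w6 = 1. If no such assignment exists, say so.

Check with a=1, b=1, c=1, d=0:
w1 = NOT d = NOT 0 = 1
w2 = NOT w1 = NOT 1 = 0
w3 = b OR c = 1 OR 1 = 1
w4 = a AND w3 = 1 AND 1 = 1
w5 = w1 AND w4 = 1 AND 1 = 1
w6 = w5 OR w2 = 1 OR 0 = 1
So w5 = 1 and w6 = 1.

a=1, b=1, c=1, d=0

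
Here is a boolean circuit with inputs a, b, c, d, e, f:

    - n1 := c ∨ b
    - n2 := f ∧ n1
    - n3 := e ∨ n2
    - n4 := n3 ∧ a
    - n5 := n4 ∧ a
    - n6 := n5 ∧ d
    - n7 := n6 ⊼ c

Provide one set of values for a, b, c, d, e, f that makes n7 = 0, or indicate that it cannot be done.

n7 = n6 ⊼ c must be 0, so both n6 = 1 and c = 1.
Check with a=1 b=1 c=1 d=1 e=1 f=0:
n1 = c ∨ b = 1 ∨ 1 = 1
n2 = f ∧ n1 = 0 ∧ 1 = 0
n3 = e ∨ n2 = 1 ∨ 0 = 1
n4 = n3 ∧ a = 1 ∧ 1 = 1
n5 = n4 ∧ a = 1 ∧ 1 = 1
n6 = n5 ∧ d = 1 ∧ 1 = 1
n7 = n6 ⊼ c = 1 ⊼ 1 = 0
So n7 = 0 as required.

a=1 b=1 c=1 d=1 e=1 f=0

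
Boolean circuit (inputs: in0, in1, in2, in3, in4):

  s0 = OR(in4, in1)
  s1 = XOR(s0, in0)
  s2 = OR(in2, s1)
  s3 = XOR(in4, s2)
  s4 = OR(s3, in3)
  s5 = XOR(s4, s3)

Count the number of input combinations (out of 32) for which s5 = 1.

8

s5 = XOR(s4, s3) must be 1, so s4 and s3 differ.
Enumerating the 32 input combinations, 8 give s5 = 1 and 24 give s5 = 0.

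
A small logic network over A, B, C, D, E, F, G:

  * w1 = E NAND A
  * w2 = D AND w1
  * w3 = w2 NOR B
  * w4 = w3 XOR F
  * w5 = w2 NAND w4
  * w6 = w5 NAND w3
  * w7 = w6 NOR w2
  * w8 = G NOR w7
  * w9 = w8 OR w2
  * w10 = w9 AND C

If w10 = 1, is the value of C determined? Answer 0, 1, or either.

w10 = w9 AND C must be 1, so both w9 = 1 and C = 1.
w9 = w8 OR w2 must be 1, so at least one of w8, w2 is 1.
Every assignment with w10 = 1 has C = 1; there are 34 such assignment(s).

1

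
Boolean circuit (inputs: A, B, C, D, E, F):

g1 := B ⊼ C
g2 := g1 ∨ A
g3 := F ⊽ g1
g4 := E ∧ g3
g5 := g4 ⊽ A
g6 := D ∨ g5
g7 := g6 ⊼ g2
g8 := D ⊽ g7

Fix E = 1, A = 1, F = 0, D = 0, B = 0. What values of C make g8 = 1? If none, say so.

With E = 1, A = 1, F = 0, D = 0, B = 0 fixed, none of the 2 settings of C give g8 = 1.
For example, with C=0:
g1 = B ⊼ C = 0 ⊼ 0 = 1
g2 = g1 ∨ A = 1 ∨ 1 = 1
g3 = F ⊽ g1 = 0 ⊽ 1 = 0
g4 = E ∧ g3 = 1 ∧ 0 = 0
g5 = g4 ⊽ A = 0 ⊽ 1 = 0
g6 = D ∨ g5 = 0 ∨ 0 = 0
g7 = g6 ⊼ g2 = 0 ⊼ 1 = 1
g8 = D ⊽ g7 = 0 ⊽ 1 = 0
giving g8 = 0 ≠ 1.

no solution exists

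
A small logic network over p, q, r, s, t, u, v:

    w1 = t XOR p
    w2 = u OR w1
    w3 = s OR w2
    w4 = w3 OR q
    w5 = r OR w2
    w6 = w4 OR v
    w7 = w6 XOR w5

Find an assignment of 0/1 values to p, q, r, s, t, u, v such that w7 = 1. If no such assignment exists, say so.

p=0, q=1, r=0, s=0, t=0, u=0, v=1

w7 = w6 XOR w5 must be 1, so w6 and w5 differ.
Check with p=0, q=1, r=0, s=0, t=0, u=0, v=1:
w1 = t XOR p = 0 XOR 0 = 0
w2 = u OR w1 = 0 OR 0 = 0
w3 = s OR w2 = 0 OR 0 = 0
w4 = w3 OR q = 0 OR 1 = 1
w5 = r OR w2 = 0 OR 0 = 0
w6 = w4 OR v = 1 OR 1 = 1
w7 = w6 XOR w5 = 1 XOR 0 = 1
So w7 = 1 as required.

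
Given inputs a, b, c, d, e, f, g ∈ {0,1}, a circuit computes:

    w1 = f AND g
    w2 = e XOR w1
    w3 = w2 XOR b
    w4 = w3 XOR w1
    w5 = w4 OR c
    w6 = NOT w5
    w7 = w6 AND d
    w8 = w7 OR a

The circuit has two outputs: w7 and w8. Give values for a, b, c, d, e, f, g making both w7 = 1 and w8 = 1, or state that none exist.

a=1, b=0, c=0, d=1, e=0, f=0, g=1

Check with a=1, b=0, c=0, d=1, e=0, f=0, g=1:
w1 = f AND g = 0 AND 1 = 0
w2 = e XOR w1 = 0 XOR 0 = 0
w3 = w2 XOR b = 0 XOR 0 = 0
w4 = w3 XOR w1 = 0 XOR 0 = 0
w5 = w4 OR c = 0 OR 0 = 0
w6 = NOT w5 = NOT 0 = 1
w7 = w6 AND d = 1 AND 1 = 1
w8 = w7 OR a = 1 OR 1 = 1
So w7 = 1 and w8 = 1.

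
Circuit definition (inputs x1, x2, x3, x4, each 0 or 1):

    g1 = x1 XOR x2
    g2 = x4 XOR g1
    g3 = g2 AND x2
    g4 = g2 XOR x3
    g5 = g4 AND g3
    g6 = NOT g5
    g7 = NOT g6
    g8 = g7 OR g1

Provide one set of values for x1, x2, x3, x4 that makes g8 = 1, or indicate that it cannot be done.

x1=0, x2=1, x3=1, x4=0

g8 = g7 OR g1 must be 1, so at least one of g7, g1 is 1.
Check with x1=0, x2=1, x3=1, x4=0:
g1 = x1 XOR x2 = 0 XOR 1 = 1
g2 = x4 XOR g1 = 0 XOR 1 = 1
g3 = g2 AND x2 = 1 AND 1 = 1
g4 = g2 XOR x3 = 1 XOR 1 = 0
g5 = g4 AND g3 = 0 AND 1 = 0
g6 = NOT g5 = NOT 0 = 1
g7 = NOT g6 = NOT 1 = 0
g8 = g7 OR g1 = 0 OR 1 = 1
So g8 = 1 as required.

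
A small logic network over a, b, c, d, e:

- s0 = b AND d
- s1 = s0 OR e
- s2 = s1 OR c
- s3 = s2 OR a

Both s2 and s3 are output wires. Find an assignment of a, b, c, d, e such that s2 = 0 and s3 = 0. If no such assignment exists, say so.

Check with a=0, b=1, c=0, d=0, e=0:
s0 = b AND d = 1 AND 0 = 0
s1 = s0 OR e = 0 OR 0 = 0
s2 = s1 OR c = 0 OR 0 = 0
s3 = s2 OR a = 0 OR 0 = 0
So s2 = 0 and s3 = 0.

a=0, b=1, c=0, d=0, e=0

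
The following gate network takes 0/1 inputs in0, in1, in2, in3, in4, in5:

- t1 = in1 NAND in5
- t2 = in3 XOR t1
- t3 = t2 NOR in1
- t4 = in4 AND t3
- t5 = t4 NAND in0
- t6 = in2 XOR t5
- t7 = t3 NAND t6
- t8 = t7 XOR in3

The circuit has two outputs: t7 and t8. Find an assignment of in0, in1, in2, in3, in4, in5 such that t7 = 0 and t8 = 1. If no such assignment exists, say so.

Check with in0=0, in1=0, in2=0, in3=1, in4=0, in5=0:
t1 = in1 NAND in5 = 0 NAND 0 = 1
t2 = in3 XOR t1 = 1 XOR 1 = 0
t3 = t2 NOR in1 = 0 NOR 0 = 1
t4 = in4 AND t3 = 0 AND 1 = 0
t5 = t4 NAND in0 = 0 NAND 0 = 1
t6 = in2 XOR t5 = 0 XOR 1 = 1
t7 = t3 NAND t6 = 1 NAND 1 = 0
t8 = t7 XOR in3 = 0 XOR 1 = 1
So t7 = 0 and t8 = 1.

in0=0, in1=0, in2=0, in3=1, in4=0, in5=0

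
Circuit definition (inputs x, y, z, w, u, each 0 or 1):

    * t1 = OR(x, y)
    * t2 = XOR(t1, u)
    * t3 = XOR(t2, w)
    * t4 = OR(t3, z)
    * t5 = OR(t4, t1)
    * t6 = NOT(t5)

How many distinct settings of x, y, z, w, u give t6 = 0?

t6 = NOT(t5) must be 0, so t5 = 1.
t5 = OR(t4, t1) must be 1, so at least one of t4, t1 is 1.
Enumerating the 32 input combinations, 30 give t6 = 0 and 2 give t6 = 1.

30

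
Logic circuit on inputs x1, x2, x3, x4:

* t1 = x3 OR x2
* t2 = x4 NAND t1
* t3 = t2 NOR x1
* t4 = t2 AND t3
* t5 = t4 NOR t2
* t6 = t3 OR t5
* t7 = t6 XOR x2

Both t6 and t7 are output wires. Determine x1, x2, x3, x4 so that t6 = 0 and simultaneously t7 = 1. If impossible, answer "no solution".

Check with x1=1, x2=1, x3=1, x4=0:
t1 = x3 OR x2 = 1 OR 1 = 1
t2 = x4 NAND t1 = 0 NAND 1 = 1
t3 = t2 NOR x1 = 1 NOR 1 = 0
t4 = t2 AND t3 = 1 AND 0 = 0
t5 = t4 NOR t2 = 0 NOR 1 = 0
t6 = t3 OR t5 = 0 OR 0 = 0
t7 = t6 XOR x2 = 0 XOR 1 = 1
So t6 = 0 and t7 = 1.

x1=1, x2=1, x3=1, x4=0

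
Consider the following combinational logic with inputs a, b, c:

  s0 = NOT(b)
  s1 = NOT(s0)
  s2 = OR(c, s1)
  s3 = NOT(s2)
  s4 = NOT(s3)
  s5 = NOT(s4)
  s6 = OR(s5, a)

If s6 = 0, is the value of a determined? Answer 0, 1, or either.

0

s6 = OR(s5, a) must be 0, so both s5 = 0 and a = 0.
s5 = NOT(s4) must be 0, so s4 = 1.
Every assignment with s6 = 0 has a = 0; there are 3 such assignment(s).
  a=0, b=0, c=1
  a=0, b=1, c=0
  a=0, b=1, c=1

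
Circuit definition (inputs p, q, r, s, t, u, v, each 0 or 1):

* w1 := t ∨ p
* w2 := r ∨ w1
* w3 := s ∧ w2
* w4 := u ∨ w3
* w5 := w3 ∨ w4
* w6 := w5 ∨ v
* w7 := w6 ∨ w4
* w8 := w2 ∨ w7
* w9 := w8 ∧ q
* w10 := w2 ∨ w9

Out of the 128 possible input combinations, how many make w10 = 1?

w10 = w2 ∨ w9 must be 1, so at least one of w2, w9 is 1.
Enumerating the 128 input combinations, 118 give w10 = 1 and 10 give w10 = 0.

118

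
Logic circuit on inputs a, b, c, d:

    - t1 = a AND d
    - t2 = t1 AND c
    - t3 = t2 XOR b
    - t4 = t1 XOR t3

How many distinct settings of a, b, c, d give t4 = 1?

t4 = t1 XOR t3 must be 1, so t1 and t3 differ.
Enumerating the 16 input combinations, 8 give t4 = 1 and 8 give t4 = 0.

8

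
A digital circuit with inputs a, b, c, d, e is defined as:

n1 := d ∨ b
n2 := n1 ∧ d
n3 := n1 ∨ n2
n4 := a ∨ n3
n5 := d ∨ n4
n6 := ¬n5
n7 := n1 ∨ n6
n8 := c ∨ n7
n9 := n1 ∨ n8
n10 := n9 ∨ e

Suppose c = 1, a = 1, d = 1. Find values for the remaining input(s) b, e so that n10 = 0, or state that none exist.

no solution exists

With c = 1, a = 1, d = 1 fixed, none of the 4 settings of b, e give n10 = 0.
For example, with b=0, e=0:
n1 = d ∨ b = 1 ∨ 0 = 1
n2 = n1 ∧ d = 1 ∧ 1 = 1
n3 = n1 ∨ n2 = 1 ∨ 1 = 1
n4 = a ∨ n3 = 1 ∨ 1 = 1
n5 = d ∨ n4 = 1 ∨ 1 = 1
n6 = ¬n5 = ¬1 = 0
n7 = n1 ∨ n6 = 1 ∨ 0 = 1
n8 = c ∨ n7 = 1 ∨ 1 = 1
n9 = n1 ∨ n8 = 1 ∨ 1 = 1
n10 = n9 ∨ e = 1 ∨ 0 = 1
giving n10 = 1 ≠ 0.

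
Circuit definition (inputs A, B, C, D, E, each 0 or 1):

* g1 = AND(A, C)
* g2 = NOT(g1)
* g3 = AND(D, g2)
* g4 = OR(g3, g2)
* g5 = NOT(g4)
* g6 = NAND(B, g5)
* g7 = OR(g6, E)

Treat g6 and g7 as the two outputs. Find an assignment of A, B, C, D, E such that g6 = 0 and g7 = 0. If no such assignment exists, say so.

Check with A=1, B=1, C=1, D=0, E=0:
g1 = AND(A, C) = AND(1, 1) = 1
g2 = NOT(g1) = NOT 1 = 0
g3 = AND(D, g2) = AND(0, 0) = 0
g4 = OR(g3, g2) = OR(0, 0) = 0
g5 = NOT(g4) = NOT 0 = 1
g6 = NAND(B, g5) = NAND(1, 1) = 0
g7 = OR(g6, E) = OR(0, 0) = 0
So g6 = 0 and g7 = 0.

A=1, B=1, C=1, D=0, E=0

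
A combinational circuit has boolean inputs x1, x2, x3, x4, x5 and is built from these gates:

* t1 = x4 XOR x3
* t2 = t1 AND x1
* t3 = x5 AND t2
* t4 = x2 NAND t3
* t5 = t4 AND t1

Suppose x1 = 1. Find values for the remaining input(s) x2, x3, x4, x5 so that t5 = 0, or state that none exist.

Check with x1 = 1 and x2=0, x3=1, x4=1, x5=1:
t1 = x4 XOR x3 = 1 XOR 1 = 0
t2 = t1 AND x1 = 0 AND 1 = 0
t3 = x5 AND t2 = 1 AND 0 = 0
t4 = x2 NAND t3 = 0 NAND 0 = 1
t5 = t4 AND t1 = 1 AND 0 = 0
So t5 = 0.

x2=0 x3=1 x4=1 x5=1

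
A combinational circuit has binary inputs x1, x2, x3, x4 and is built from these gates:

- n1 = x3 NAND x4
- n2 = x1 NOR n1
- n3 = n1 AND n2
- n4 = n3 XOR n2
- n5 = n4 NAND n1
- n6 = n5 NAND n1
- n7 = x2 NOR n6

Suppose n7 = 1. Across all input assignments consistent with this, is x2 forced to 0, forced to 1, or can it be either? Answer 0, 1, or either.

0

n7 = x2 NOR n6 must be 1, so both x2 = 0 and n6 = 0.
n6 = n5 NAND n1 must be 0, so both n5 = 1 and n1 = 1.
Every assignment with n7 = 1 has x2 = 0; there are 6 such assignment(s).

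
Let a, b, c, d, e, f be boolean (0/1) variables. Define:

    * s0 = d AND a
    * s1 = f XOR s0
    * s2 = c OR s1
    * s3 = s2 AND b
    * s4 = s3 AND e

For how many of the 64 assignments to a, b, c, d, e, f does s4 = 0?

52

s4 = s3 AND e must be 0, so at least one of s3, e is 0.
Enumerating the 64 input combinations, 52 give s4 = 0 and 12 give s4 = 1.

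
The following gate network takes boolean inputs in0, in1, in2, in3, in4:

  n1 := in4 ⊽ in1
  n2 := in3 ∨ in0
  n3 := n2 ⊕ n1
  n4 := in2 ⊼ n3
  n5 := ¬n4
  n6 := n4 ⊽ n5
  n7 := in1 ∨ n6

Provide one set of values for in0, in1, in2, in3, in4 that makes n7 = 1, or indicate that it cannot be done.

n7 = in1 ∨ n6 must be 1, so at least one of in1, n6 is 1.
Check with in0=0, in1=1, in2=1, in3=0, in4=1:
n1 = in4 ⊽ in1 = 1 ⊽ 1 = 0
n2 = in3 ∨ in0 = 0 ∨ 0 = 0
n3 = n2 ⊕ n1 = 0 ⊕ 0 = 0
n4 = in2 ⊼ n3 = 1 ⊼ 0 = 1
n5 = ¬n4 = ¬1 = 0
n6 = n4 ⊽ n5 = 1 ⊽ 0 = 0
n7 = in1 ∨ n6 = 1 ∨ 0 = 1
So n7 = 1 as required.

in0=0, in1=1, in2=1, in3=0, in4=1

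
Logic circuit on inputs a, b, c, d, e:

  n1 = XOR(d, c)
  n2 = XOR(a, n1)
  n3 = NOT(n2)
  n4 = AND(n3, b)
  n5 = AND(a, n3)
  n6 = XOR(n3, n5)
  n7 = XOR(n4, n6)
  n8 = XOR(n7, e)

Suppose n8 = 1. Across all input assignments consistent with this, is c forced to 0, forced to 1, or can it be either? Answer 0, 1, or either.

either

Both values of c occur among assignments with n8 = 1:
  c=0: a=0, b=0, c=0, d=0, e=0
  c=1: a=0, b=0, c=1, d=0, e=1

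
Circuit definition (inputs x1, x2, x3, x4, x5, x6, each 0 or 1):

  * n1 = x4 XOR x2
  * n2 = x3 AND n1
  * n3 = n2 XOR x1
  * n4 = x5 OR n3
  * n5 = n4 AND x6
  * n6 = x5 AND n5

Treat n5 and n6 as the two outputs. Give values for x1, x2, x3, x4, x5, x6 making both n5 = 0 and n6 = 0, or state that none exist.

Check with x1=1, x2=0, x3=0, x4=1, x5=0, x6=0:
n1 = x4 XOR x2 = 1 XOR 0 = 1
n2 = x3 AND n1 = 0 AND 1 = 0
n3 = n2 XOR x1 = 0 XOR 1 = 1
n4 = x5 OR n3 = 0 OR 1 = 1
n5 = n4 AND x6 = 1 AND 0 = 0
n6 = x5 AND n5 = 0 AND 0 = 0
So n5 = 0 and n6 = 0.

x1=1, x2=0, x3=0, x4=1, x5=0, x6=0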